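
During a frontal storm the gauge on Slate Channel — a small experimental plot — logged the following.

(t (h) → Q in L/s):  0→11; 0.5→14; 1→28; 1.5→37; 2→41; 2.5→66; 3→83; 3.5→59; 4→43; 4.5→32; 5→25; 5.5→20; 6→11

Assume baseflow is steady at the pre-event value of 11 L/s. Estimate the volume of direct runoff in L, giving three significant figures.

V ≈ 5.89 × 10^5 L

Direct-runoff ordinates (Q − Q_b): 0.0, 3.0, 17.0, 26.0, 30.0, 55.0, 72.0, 48.0, 32.0, 21.0, 14.0, 9.0, 0.0 L/s.
ΣQ_DR = 327.0 L/s.
With Δt = 0.5 h = 1800 s, V = ΣQ_DR · Δt = 327.0 × 1800 = 5.89 × 10^5 L.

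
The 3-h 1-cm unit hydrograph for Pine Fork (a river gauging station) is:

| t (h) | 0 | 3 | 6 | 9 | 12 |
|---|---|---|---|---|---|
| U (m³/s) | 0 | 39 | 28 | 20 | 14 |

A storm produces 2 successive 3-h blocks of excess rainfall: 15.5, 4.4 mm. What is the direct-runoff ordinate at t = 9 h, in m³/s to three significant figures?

Q ≈ 43.3 m³/s

By discrete convolution, Q_j = Σ (P_i / 10 mm) · U_{j−i}.
At t = 9 h (j=3): Q = (15.5/10)·20 + (4.4/10)·28 = 43.3 m³/s.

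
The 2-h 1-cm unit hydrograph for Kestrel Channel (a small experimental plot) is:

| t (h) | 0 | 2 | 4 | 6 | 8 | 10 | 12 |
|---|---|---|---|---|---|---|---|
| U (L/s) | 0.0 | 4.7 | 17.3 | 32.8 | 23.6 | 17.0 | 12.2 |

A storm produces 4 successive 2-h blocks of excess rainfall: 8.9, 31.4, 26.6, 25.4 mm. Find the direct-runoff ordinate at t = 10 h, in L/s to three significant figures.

Q ≈ 220 L/s

By discrete convolution, Q_j = Σ (P_i / 10 mm) · U_{j−i}.
At t = 10 h (j=5): Q = (8.9/10)·17.0 + (31.4/10)·23.6 + (26.6/10)·32.8 + (25.4/10)·17.3 = 220 L/s.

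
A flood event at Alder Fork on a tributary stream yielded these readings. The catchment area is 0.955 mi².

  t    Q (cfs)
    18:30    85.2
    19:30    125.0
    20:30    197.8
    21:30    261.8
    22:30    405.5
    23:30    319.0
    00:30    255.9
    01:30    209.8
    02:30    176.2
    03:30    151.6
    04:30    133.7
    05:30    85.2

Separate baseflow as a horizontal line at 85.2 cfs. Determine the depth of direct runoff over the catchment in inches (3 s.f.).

d ≈ 2.25 in

Direct runoff: 0.0, 39.8, 112.6, 176.6, 320.3, 233.8, 170.7, 124.6, 91.0, 66.4, 48.5, 0.0 cfs; ΣQ_DR = 1384 cfs.
V = ΣQ_DR · Δt = 1384 × 3600 s = 4.983 × 10^6 ft³.
Over A = 0.955 mi², depth = V / A = 2.25 in.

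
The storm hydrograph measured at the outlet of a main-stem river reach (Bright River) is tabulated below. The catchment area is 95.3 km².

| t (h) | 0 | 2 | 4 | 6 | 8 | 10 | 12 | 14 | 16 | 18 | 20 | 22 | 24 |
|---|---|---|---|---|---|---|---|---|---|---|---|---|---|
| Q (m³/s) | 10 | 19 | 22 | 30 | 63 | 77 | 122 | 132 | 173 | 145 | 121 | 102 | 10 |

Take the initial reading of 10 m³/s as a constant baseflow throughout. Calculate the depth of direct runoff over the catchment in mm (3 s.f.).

d ≈ 67.7 mm

Direct runoff: 0.0, 9.0, 12.0, 20.0, 53.0, 67.0, 112.0, 122.0, 163.0, 135.0, 111.0, 92.0, 0.0 m³/s; ΣQ_DR = 896.0 m³/s.
V = ΣQ_DR · Δt = 896.0 × 7200 s = 6.451 × 10^6 m³.
Over A = 95.3 km², depth = V / A = 67.7 mm.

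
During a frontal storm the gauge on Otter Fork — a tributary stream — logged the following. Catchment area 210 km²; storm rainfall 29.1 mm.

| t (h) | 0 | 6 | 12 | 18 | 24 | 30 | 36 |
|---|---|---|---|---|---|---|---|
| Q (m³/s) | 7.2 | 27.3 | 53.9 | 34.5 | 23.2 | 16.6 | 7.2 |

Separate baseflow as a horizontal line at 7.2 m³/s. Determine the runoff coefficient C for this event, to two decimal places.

ΣQ_DR = 119.5 m³/s; V = ΣQ_DR·Δt = 2.581 × 10^6 m³.
Runoff depth d = V / A = 12.29 mm.
C = d / P = 12.29 / 29.1 = 0.42.

C ≈ 0.42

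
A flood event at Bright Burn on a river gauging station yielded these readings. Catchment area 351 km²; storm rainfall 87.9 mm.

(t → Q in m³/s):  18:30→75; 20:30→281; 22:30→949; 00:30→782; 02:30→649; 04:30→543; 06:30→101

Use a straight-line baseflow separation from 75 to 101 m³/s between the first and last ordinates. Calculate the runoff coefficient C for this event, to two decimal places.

C ≈ 0.65

ΣQ_DR = 2764 m³/s; V = ΣQ_DR·Δt = 1.990 × 10^7 m³.
Runoff depth d = V / A = 56.70 mm.
C = d / P = 56.70 / 87.9 = 0.65.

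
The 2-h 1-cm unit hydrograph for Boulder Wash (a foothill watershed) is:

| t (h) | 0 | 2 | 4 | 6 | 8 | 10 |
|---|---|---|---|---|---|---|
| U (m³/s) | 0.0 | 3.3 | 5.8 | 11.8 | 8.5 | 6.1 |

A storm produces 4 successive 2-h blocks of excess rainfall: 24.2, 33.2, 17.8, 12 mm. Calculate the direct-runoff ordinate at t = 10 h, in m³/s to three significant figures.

Q ≈ 70.9 m³/s

By discrete convolution, Q_j = Σ (P_i / 10 mm) · U_{j−i}.
At t = 10 h (j=5): Q = (24.2/10)·6.1 + (33.2/10)·8.5 + (17.8/10)·11.8 + (12/10)·5.8 = 70.9 m³/s.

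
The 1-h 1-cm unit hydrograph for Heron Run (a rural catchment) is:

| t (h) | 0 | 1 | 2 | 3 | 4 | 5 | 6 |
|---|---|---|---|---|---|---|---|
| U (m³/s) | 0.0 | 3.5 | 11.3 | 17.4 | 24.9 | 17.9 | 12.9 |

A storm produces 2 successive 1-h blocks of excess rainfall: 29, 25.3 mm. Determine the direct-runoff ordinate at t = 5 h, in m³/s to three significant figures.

By discrete convolution, Q_j = Σ (P_i / 10 mm) · U_{j−i}.
At t = 5 h (j=5): Q = (29/10)·17.9 + (25.3/10)·24.9 = 115 m³/s.

Q ≈ 115 m³/s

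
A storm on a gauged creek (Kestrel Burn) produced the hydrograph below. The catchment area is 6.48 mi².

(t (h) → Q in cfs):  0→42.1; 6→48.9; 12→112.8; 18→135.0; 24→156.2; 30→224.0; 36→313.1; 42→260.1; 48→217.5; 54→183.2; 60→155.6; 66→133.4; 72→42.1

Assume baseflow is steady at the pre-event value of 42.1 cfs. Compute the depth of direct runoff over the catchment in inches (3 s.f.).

d ≈ 2.12 in

Direct runoff: 0.0, 6.8, 70.7, 92.9, 114.1, 181.9, 271.0, 218.0, 175.4, 141.1, 113.5, 91.3, 0.0 cfs; ΣQ_DR = 1477 cfs.
V = ΣQ_DR · Δt = 1477 × 21600 s = 3.190 × 10^7 ft³.
Over A = 6.48 mi², depth = V / A = 2.12 in.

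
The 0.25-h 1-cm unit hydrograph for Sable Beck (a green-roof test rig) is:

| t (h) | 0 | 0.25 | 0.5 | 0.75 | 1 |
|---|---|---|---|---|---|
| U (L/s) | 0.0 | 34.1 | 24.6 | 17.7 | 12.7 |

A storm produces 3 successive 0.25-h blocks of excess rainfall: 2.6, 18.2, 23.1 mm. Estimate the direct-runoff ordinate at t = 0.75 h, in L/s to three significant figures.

By discrete convolution, Q_j = Σ (P_i / 10 mm) · U_{j−i}.
At t = 0.75 h (j=3): Q = (2.6/10)·17.7 + (18.2/10)·24.6 + (23.1/10)·34.1 = 128 L/s.

Q ≈ 128 L/s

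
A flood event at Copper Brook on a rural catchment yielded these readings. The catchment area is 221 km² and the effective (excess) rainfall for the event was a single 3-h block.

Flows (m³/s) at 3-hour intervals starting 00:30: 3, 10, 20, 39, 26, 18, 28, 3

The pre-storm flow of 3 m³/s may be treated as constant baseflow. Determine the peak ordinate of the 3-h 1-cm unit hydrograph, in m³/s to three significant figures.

U_p ≈ 59.9 m³/s

Direct runoff: 0.0, 7.0, 17.0, 36.0, 23.0, 15.0, 25.0, 0.0 m³/s; ΣQ_DR = 123.0 m³/s, peak = 36.0 m³/s.
Runoff depth d = ΣQ_DR·Δt / A = 123.0 × 10800 / (221 km²) = 6.011 mm.
The 1-cm UH is the DRH scaled by (10 mm)/d, so U_p = 36.0 × 10/6.011 = 59.9 m³/s.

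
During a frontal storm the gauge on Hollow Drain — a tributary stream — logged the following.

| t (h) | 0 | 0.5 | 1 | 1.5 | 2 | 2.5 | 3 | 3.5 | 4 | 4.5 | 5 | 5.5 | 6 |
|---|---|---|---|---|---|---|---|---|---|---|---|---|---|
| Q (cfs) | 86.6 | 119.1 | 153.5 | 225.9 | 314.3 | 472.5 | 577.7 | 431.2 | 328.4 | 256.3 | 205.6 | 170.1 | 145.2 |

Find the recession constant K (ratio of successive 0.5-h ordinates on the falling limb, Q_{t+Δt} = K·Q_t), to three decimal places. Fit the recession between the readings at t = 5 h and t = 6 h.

K ≈ 0.840

Using the recession-limb readings at t = 5 h and t = 6 h: Q falls from 205.6 to 145.2 cfs over 2 intervals.
K = (Q₂/Q₁)^(1/2) = (145.2/205.6)^(1/2) = 0.840.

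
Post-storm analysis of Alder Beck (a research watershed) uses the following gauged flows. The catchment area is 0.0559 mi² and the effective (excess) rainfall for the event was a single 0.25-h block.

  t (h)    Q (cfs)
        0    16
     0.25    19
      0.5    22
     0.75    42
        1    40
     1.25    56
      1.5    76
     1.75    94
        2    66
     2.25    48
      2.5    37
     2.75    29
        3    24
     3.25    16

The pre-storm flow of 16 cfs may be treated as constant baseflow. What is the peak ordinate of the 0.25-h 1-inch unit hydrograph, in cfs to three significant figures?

U_p ≈ 31.2 cfs

Direct runoff: 0.0, 3.0, 6.0, 26.0, 24.0, 40.0, 60.0, 78.0, 50.0, 32.0, 21.0, 13.0, 8.0, 0.0 cfs; ΣQ_DR = 361.0 cfs, peak = 78.0 cfs.
Runoff depth d = ΣQ_DR·Δt / A = 361.0 × 900 / (0.0559 mi²) = 2.502 in.
The 1-inch UH is the DRH scaled by (1 in)/d, so U_p = 78.0 × 1/2.502 = 31.2 cfs.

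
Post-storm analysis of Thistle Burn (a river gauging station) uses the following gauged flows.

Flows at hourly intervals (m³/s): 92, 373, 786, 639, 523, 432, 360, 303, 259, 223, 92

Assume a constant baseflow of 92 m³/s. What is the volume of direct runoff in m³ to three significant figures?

V ≈ 1.11 × 10^7 m³

Direct-runoff ordinates (Q − Q_b): 0.0, 281.0, 694.0, 547.0, 431.0, 340.0, 268.0, 211.0, 167.0, 131.0, 0.0 m³/s.
ΣQ_DR = 3070 m³/s.
With Δt = 1 h = 3600 s, V = ΣQ_DR · Δt = 3070 × 3600 = 1.11 × 10^7 m³.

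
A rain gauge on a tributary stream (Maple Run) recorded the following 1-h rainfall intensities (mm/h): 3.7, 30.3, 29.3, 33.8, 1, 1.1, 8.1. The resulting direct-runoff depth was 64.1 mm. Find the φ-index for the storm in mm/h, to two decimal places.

φ ≈ 9.77 mm/h

Only the 3 blocks with intensity above φ contribute runoff: 30.3, 29.3, 33.8 mm/h.
Σ(I−φ)·Δt = d  ⇒  (30.3+29.3+33.8 − 3φ)·1 = 64.1
φ = (93.40 − 64.1/1) / 3 = 9.77 mm/h.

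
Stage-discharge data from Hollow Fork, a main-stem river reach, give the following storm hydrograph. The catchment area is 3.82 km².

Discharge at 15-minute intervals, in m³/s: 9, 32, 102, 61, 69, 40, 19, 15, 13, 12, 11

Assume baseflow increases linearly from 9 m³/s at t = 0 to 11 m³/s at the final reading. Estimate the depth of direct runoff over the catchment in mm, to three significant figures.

Direct runoff: 0.00, 22.80, 92.60, 51.40, 59.20, 30.00, 8.80, 4.60, 2.40, 1.20, 0.00 m³/s; ΣQ_DR = 273.0 m³/s.
V = ΣQ_DR · Δt = 273.0 × 900 s = 2.457 × 10^5 m³.
Over A = 3.82 km², depth = V / A = 64.3 mm.

d ≈ 64.3 mm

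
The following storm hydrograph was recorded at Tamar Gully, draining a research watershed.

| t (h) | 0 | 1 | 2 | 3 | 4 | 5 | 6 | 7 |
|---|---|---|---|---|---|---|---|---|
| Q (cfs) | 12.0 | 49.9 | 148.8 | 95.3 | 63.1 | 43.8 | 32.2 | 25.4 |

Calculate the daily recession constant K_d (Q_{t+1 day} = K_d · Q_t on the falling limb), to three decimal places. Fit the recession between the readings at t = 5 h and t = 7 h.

K_d ≈ 0.001

Between t = 5 h and t = 7 h the flow falls from 43.8 to 25.4 cfs over 2×1 h = 2 h.
Per-interval ratio K = (25.4/43.8)^(1/2) = 0.7615; K_d = K^(24/1) = 0.001.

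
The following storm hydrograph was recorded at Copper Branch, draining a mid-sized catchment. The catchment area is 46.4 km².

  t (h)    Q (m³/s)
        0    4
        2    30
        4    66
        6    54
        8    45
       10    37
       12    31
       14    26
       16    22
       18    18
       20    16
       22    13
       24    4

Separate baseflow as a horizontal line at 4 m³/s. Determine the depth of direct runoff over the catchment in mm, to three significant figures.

d ≈ 48.7 mm

Direct runoff: 0.0, 26.0, 62.0, 50.0, 41.0, 33.0, 27.0, 22.0, 18.0, 14.0, 12.0, 9.0, 0.0 m³/s; ΣQ_DR = 314.0 m³/s.
V = ΣQ_DR · Δt = 314.0 × 7200 s = 2.261 × 10^6 m³.
Over A = 46.4 km², depth = V / A = 48.7 mm.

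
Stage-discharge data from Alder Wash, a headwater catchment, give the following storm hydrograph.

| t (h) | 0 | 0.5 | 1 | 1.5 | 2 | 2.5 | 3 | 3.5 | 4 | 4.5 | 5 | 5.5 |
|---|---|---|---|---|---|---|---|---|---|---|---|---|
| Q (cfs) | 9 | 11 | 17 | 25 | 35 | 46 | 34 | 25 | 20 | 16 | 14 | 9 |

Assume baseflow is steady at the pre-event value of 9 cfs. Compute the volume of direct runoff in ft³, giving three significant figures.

Direct-runoff ordinates (Q − Q_b): 0.0, 2.0, 8.0, 16.0, 26.0, 37.0, 25.0, 16.0, 11.0, 7.0, 5.0, 0.0 cfs.
ΣQ_DR = 153.0 cfs.
With Δt = 0.5 h = 1800 s, V = ΣQ_DR · Δt = 153.0 × 1800 = 2.75 × 10^5 ft³.

V ≈ 2.75 × 10^5 ft³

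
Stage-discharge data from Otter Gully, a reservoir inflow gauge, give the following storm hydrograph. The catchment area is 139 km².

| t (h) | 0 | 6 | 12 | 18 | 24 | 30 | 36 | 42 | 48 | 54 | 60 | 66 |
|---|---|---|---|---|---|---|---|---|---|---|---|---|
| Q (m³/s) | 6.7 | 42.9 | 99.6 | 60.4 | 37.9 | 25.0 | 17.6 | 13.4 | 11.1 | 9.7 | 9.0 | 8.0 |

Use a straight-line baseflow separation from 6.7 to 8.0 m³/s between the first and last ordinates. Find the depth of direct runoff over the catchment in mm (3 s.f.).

Direct runoff: 0.00, 36.08, 92.66, 53.35, 30.73, 17.71, 10.19, 5.87, 3.45, 1.94, 1.12, 0.00 m³/s; ΣQ_DR = 253.1 m³/s.
V = ΣQ_DR · Δt = 253.1 × 21600 s = 5.467 × 10^6 m³.
Over A = 139 km², depth = V / A = 39.3 mm.

d ≈ 39.3 mm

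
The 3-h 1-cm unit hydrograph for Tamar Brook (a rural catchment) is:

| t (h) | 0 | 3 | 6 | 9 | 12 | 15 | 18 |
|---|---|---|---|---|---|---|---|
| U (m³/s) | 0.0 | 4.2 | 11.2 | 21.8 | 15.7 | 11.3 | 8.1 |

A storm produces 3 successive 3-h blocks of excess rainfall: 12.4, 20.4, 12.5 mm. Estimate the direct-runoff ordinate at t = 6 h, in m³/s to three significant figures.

Q ≈ 22.5 m³/s

By discrete convolution, Q_j = Σ (P_i / 10 mm) · U_{j−i}.
At t = 6 h (j=2): Q = (12.4/10)·11.2 + (20.4/10)·4.2 + (12.5/10)·0.0 = 22.5 m³/s.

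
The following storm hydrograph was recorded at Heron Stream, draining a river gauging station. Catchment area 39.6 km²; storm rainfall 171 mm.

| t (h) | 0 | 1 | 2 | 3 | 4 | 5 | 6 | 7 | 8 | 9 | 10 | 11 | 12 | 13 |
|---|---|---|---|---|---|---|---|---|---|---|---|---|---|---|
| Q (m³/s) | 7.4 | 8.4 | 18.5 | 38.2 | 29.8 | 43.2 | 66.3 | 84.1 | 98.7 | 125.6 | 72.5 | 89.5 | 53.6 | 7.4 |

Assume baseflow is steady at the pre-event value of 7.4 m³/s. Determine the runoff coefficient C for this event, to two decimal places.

ΣQ_DR = 639.6 m³/s; V = ΣQ_DR·Δt = 2.303 × 10^6 m³.
Runoff depth d = V / A = 58.15 mm.
C = d / P = 58.15 / 171 = 0.34.

C ≈ 0.34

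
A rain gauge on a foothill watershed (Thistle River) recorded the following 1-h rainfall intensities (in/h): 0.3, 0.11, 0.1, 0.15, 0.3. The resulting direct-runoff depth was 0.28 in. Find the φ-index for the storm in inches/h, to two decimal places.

Only the 2 blocks with intensity above φ contribute runoff: 0.3, 0.3 in/h.
Σ(I−φ)·Δt = d  ⇒  (0.3+0.3 − 2φ)·1 = 0.28
φ = (0.6000 − 0.28/1) / 2 = 0.16 in/h.

φ ≈ 0.16 in/h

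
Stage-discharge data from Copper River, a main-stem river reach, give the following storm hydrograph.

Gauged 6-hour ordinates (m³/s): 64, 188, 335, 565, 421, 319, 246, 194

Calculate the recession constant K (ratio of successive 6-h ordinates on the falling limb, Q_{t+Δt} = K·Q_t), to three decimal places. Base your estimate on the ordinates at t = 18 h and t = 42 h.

K ≈ 0.765

Using the recession-limb readings at t = 18 h and t = 42 h: Q falls from 565 to 194 m³/s over 4 intervals.
K = (Q₂/Q₁)^(1/4) = (194/565)^(1/4) = 0.765.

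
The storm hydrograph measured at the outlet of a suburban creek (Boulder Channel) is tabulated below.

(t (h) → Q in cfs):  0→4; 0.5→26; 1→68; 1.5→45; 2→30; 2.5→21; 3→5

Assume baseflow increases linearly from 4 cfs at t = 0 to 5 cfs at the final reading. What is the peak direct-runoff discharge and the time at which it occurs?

Subtracting baseflow gives direct-runoff ordinates: 0.00, 21.83, 63.67, 40.50, 25.33, 16.17, 0.00 cfs.
The maximum is 63.67 cfs, occurring at the reading for t = 1 h.

Q_p = 63.67 cfs at t = 1 h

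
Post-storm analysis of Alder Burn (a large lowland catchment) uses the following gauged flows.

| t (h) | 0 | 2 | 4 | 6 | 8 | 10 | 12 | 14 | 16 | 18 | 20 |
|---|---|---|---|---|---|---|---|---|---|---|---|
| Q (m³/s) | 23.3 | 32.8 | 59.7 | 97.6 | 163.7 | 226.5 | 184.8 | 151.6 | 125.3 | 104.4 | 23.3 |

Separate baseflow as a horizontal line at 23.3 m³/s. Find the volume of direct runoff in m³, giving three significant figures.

V ≈ 6.74 × 10^6 m³

Direct-runoff ordinates (Q − Q_b): 0.0, 9.5, 36.4, 74.3, 140.4, 203.2, 161.5, 128.3, 102.0, 81.1, 0.0 m³/s.
ΣQ_DR = 936.7 m³/s.
With Δt = 2 h = 7200 s, V = ΣQ_DR · Δt = 936.7 × 7200 = 6.74 × 10^6 m³.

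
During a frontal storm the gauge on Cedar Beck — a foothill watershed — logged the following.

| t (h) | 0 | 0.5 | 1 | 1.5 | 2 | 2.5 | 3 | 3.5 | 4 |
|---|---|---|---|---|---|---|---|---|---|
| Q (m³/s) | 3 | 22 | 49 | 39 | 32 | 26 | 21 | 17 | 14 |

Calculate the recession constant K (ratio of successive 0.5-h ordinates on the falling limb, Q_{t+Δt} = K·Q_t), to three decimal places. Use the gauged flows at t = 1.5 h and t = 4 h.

Using the recession-limb readings at t = 1.5 h and t = 4 h: Q falls from 39 to 14 m³/s over 5 intervals.
K = (Q₂/Q₁)^(1/5) = (14/39)^(1/5) = 0.815.

K ≈ 0.815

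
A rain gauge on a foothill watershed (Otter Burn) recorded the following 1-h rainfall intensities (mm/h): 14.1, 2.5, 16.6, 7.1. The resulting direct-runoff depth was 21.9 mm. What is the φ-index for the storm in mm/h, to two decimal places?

φ ≈ 5.30 mm/h

Only the 3 blocks with intensity above φ contribute runoff: 14.1, 16.6, 7.1 mm/h.
Σ(I−φ)·Δt = d  ⇒  (14.1+16.6+7.1 − 3φ)·1 = 21.9
φ = (37.80 − 21.9/1) / 3 = 5.30 mm/h.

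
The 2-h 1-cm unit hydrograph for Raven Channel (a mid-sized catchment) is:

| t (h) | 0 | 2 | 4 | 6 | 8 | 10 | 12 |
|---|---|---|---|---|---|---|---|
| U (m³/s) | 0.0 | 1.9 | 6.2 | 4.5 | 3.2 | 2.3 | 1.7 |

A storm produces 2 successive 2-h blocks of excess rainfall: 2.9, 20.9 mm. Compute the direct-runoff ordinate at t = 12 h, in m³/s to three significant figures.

By discrete convolution, Q_j = Σ (P_i / 10 mm) · U_{j−i}.
At t = 12 h (j=6): Q = (2.9/10)·1.7 + (20.9/10)·2.3 = 5.30 m³/s.

Q ≈ 5.30 m³/s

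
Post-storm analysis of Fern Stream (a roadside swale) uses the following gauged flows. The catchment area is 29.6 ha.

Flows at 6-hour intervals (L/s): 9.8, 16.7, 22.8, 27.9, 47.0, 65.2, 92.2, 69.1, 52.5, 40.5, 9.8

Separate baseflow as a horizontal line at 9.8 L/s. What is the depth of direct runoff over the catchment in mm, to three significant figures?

Direct runoff: 0.0, 6.9, 13.0, 18.1, 37.2, 55.4, 82.4, 59.3, 42.7, 30.7, 0.0 L/s; ΣQ_DR = 345.7 L/s.
V = ΣQ_DR · Δt = 345.7 × 21600 s = 7.467 × 10^6 L.
Over A = 29.6 ha, depth = V / A = 25.2 mm.

d ≈ 25.2 mm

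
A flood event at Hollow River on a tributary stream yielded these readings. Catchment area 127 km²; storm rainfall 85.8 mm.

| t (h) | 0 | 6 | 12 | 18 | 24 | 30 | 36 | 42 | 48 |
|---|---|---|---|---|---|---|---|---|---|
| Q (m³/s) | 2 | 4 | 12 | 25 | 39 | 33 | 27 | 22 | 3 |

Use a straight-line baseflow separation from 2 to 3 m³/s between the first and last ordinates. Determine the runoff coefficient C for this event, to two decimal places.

ΣQ_DR = 144.5 m³/s; V = ΣQ_DR·Δt = 3.121 × 10^6 m³.
Runoff depth d = V / A = 24.58 mm.
C = d / P = 24.58 / 85.8 = 0.29.

C ≈ 0.29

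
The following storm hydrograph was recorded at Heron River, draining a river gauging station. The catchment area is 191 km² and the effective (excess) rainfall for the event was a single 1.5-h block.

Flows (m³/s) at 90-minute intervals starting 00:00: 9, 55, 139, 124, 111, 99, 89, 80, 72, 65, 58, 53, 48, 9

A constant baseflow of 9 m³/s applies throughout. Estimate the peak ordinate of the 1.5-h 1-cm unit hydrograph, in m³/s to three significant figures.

U_p ≈ 52.0 m³/s

Direct runoff: 0.0, 46.0, 130.0, 115.0, 102.0, 90.0, 80.0, 71.0, 63.0, 56.0, 49.0, 44.0, 39.0, 0.0 m³/s; ΣQ_DR = 885.0 m³/s, peak = 130.0 m³/s.
Runoff depth d = ΣQ_DR·Δt / A = 885.0 × 5400 / (191 km²) = 25.02 mm.
The 1-cm UH is the DRH scaled by (10 mm)/d, so U_p = 130.0 × 10/25.02 = 52.0 m³/s.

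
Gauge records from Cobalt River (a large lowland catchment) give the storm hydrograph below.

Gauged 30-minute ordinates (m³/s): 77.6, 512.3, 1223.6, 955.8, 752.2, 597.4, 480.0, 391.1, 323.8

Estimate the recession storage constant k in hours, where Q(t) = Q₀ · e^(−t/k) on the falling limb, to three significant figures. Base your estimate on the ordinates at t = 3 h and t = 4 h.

On the falling limb, Q drops from 480.0 to 323.8 m³/s between t = 3 h and t = 4 h (Δt = 1 h).
k = −Δt / ln(Q₂/Q₁) = −1 / ln(323.8/480.0) = 2.54 h.

k ≈ 2.54 h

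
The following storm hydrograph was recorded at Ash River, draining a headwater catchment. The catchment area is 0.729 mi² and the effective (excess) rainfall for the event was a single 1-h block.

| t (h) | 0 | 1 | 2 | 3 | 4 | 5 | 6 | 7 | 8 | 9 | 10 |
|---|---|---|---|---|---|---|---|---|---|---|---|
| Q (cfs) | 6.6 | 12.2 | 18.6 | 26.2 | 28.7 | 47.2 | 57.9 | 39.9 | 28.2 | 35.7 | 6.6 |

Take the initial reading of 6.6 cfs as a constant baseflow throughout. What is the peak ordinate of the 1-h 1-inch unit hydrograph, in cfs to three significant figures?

U_p ≈ 103 cfs

Direct runoff: 0.0, 5.6, 12.0, 19.6, 22.1, 40.6, 51.3, 33.3, 21.6, 29.1, 0.0 cfs; ΣQ_DR = 235.2 cfs, peak = 51.3 cfs.
Runoff depth d = ΣQ_DR·Δt / A = 235.2 × 3600 / (0.729 mi²) = 0.4999 in.
The 1-inch UH is the DRH scaled by (1 in)/d, so U_p = 51.3 × 1/0.4999 = 103 cfs.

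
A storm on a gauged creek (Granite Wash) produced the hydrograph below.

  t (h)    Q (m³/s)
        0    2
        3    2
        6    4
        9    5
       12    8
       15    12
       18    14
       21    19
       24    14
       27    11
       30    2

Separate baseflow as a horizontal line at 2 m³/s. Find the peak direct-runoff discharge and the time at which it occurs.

Subtracting baseflow gives direct-runoff ordinates: 0.0, 0.0, 2.0, 3.0, 6.0, 10.0, 12.0, 17.0, 12.0, 9.0, 0.0 m³/s.
The maximum is 17.0 m³/s, occurring at the reading for t = 21 h.

Q_p = 17.0 m³/s at t = 21 h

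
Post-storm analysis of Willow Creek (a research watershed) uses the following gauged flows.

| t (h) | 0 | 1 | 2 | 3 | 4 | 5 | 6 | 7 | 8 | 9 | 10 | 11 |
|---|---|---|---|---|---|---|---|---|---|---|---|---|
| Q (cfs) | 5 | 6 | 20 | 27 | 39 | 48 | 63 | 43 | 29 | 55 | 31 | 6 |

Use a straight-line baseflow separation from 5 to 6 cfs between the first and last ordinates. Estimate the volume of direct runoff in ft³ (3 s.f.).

V ≈ 1.10 × 10^6 ft³

Direct-runoff ordinates (Q − Q_b): 0.00, 0.91, 14.82, 21.73, 33.64, 42.55, 57.45, 37.36, 23.27, 49.18, 25.09, 0.00 cfs.
ΣQ_DR = 306.0 cfs.
With Δt = 1 h = 3600 s, V = ΣQ_DR · Δt = 306.0 × 3600 = 1.10 × 10^6 ft³.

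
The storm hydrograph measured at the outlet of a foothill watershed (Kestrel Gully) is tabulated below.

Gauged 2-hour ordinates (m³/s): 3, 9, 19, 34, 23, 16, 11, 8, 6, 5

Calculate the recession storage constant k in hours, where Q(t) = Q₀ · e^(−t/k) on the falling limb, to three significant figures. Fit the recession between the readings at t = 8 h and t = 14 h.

k ≈ 5.68 h

On the falling limb, Q drops from 23 to 8 m³/s between t = 8 h and t = 14 h (Δt = 6 h).
k = −Δt / ln(Q₂/Q₁) = −6 / ln(8/23) = 5.68 h.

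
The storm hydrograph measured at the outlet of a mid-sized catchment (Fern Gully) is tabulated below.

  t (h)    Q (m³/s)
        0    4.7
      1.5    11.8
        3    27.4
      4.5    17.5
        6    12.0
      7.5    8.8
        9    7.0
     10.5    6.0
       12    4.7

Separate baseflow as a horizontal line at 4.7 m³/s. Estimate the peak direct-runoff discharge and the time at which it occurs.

Subtracting baseflow gives direct-runoff ordinates: 0.0, 7.1, 22.7, 12.8, 7.3, 4.1, 2.3, 1.3, 0.0 m³/s.
The maximum is 22.7 m³/s, occurring at the reading for t = 3 h.

Q_p = 22.7 m³/s at t = 3 h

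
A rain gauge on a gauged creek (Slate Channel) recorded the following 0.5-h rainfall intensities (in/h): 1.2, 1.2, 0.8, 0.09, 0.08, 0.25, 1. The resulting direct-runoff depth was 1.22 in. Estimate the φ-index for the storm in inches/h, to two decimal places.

φ ≈ 0.44 in/h

Only the 4 blocks with intensity above φ contribute runoff: 1.2, 1.2, 0.8, 1 in/h.
Σ(I−φ)·Δt = d  ⇒  (1.2+1.2+0.8+1 − 4φ)·0.5 = 1.22
φ = (4.200 − 1.22/0.5) / 4 = 0.44 in/h.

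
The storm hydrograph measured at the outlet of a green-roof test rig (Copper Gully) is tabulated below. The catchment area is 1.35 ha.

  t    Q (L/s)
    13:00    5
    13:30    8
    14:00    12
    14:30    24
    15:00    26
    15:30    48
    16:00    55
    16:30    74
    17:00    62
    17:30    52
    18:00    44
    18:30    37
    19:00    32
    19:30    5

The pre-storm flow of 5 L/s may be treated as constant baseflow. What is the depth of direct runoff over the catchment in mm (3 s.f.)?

Direct runoff: 0.0, 3.0, 7.0, 19.0, 21.0, 43.0, 50.0, 69.0, 57.0, 47.0, 39.0, 32.0, 27.0, 0.0 L/s; ΣQ_DR = 414.0 L/s.
V = ΣQ_DR · Δt = 414.0 × 1800 s = 7.452 × 10^5 L.
Over A = 1.35 ha, depth = V / A = 55.2 mm.

d ≈ 55.2 mm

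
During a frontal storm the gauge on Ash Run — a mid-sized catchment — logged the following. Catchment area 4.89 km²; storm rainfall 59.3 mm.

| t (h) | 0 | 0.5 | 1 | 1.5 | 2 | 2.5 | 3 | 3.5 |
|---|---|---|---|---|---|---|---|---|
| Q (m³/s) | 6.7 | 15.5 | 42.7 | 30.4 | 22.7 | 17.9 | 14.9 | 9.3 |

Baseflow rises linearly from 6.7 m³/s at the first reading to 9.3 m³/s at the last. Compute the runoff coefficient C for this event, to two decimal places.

ΣQ_DR = 96.10 m³/s; V = ΣQ_DR·Δt = 1.730 × 10^5 m³.
Runoff depth d = V / A = 35.37 mm.
C = d / P = 35.37 / 59.3 = 0.60.

C ≈ 0.60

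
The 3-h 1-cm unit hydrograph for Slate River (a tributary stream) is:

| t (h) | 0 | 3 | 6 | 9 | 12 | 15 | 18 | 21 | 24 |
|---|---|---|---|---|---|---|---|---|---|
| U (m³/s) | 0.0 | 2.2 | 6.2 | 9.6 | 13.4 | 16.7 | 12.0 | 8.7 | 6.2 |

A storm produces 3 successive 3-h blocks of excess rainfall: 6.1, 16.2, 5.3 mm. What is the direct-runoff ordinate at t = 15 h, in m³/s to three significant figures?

Q ≈ 37.0 m³/s

By discrete convolution, Q_j = Σ (P_i / 10 mm) · U_{j−i}.
At t = 15 h (j=5): Q = (6.1/10)·16.7 + (16.2/10)·13.4 + (5.3/10)·9.6 = 37.0 m³/s.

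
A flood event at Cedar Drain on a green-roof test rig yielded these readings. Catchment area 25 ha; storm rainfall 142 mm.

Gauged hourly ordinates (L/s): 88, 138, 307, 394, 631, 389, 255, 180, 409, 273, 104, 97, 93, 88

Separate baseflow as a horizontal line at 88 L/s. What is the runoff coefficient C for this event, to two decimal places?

C ≈ 0.22

ΣQ_DR = 2214 L/s; V = ΣQ_DR·Δt = 7.970 × 10^6 L.
Runoff depth d = V / A = 31.88 mm.
C = d / P = 31.88 / 142 = 0.22.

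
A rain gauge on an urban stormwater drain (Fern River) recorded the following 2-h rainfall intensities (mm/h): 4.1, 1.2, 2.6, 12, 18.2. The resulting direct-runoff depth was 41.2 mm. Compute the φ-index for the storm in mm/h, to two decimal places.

φ ≈ 4.80 mm/h

Only the 2 blocks with intensity above φ contribute runoff: 12, 18.2 mm/h.
Σ(I−φ)·Δt = d  ⇒  (12+18.2 − 2φ)·2 = 41.2
φ = (30.20 − 41.2/2) / 2 = 4.80 mm/h.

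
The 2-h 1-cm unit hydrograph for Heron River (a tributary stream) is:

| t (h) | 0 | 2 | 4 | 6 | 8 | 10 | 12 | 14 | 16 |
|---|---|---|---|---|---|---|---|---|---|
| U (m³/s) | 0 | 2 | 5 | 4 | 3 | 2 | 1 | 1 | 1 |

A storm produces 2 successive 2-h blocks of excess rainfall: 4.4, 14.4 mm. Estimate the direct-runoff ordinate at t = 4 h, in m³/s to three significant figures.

Q ≈ 5.08 m³/s

By discrete convolution, Q_j = Σ (P_i / 10 mm) · U_{j−i}.
At t = 4 h (j=2): Q = (4.4/10)·5 + (14.4/10)·2 = 5.08 m³/s.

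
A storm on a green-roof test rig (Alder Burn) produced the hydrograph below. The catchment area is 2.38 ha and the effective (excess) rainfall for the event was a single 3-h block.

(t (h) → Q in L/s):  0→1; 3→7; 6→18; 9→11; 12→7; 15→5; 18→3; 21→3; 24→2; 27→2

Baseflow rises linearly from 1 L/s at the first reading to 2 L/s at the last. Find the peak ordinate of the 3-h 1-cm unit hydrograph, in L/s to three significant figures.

Direct runoff: 0.00, 5.89, 16.78, 9.67, 5.56, 3.44, 1.33, 1.22, 0.11, 0.00 L/s; ΣQ_DR = 44.00 L/s, peak = 16.78 L/s.
Runoff depth d = ΣQ_DR·Δt / A = 44.00 × 10800 / (2.38 ha) = 19.97 mm.
The 1-cm UH is the DRH scaled by (10 mm)/d, so U_p = 16.78 × 10/19.97 = 8.40 L/s.

U_p ≈ 8.40 L/s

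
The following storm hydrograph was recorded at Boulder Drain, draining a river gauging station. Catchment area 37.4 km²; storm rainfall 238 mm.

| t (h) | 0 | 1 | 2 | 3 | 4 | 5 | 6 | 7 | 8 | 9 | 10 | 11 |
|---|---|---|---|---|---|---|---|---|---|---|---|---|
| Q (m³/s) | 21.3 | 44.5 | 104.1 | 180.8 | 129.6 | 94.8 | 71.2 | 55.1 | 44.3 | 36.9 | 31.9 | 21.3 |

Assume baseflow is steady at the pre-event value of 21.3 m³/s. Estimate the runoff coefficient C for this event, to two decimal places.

ΣQ_DR = 580.2 m³/s; V = ΣQ_DR·Δt = 2.089 × 10^6 m³.
Runoff depth d = V / A = 55.85 mm.
C = d / P = 55.85 / 238 = 0.23.

C ≈ 0.23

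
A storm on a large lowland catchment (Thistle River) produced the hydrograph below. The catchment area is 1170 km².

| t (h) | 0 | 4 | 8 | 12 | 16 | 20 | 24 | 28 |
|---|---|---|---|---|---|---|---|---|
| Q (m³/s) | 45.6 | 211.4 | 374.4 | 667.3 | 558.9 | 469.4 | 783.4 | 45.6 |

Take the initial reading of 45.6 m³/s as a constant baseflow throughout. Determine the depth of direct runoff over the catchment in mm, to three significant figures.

d ≈ 34.4 mm

Direct runoff: 0.0, 165.8, 328.8, 621.7, 513.3, 423.8, 737.8, 0.0 m³/s; ΣQ_DR = 2791 m³/s.
V = ΣQ_DR · Δt = 2791 × 14400 s = 4.019 × 10^7 m³.
Over A = 1170 km², depth = V / A = 34.4 mm.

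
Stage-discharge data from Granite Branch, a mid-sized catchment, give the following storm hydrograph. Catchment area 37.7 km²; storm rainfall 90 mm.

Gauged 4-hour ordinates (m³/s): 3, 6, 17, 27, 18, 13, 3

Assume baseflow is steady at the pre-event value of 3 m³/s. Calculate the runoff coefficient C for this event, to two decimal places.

C ≈ 0.28

ΣQ_DR = 66.00 m³/s; V = ΣQ_DR·Δt = 9.504 × 10^5 m³.
Runoff depth d = V / A = 25.21 mm.
C = d / P = 25.21 / 90 = 0.28.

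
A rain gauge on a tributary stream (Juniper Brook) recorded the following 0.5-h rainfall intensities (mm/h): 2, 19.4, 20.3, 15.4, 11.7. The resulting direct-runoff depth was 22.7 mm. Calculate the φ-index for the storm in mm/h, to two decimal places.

Only the 4 blocks with intensity above φ contribute runoff: 19.4, 20.3, 15.4, 11.7 mm/h.
Σ(I−φ)·Δt = d  ⇒  (19.4+20.3+15.4+11.7 − 4φ)·0.5 = 22.7
φ = (66.80 − 22.7/0.5) / 4 = 5.35 mm/h.

φ ≈ 5.35 mm/h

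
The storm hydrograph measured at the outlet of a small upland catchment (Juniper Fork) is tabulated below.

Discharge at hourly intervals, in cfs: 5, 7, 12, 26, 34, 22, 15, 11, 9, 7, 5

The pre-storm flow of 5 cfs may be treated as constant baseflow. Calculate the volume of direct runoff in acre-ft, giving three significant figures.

Direct-runoff ordinates (Q − Q_b): 0.0, 2.0, 7.0, 21.0, 29.0, 17.0, 10.0, 6.0, 4.0, 2.0, 0.0 cfs.
ΣQ_DR = 98.00 cfs.
With Δt = 1 h = 3600 s, V = ΣQ_DR · Δt = 98.00 × 3600 = 3.53 × 10^5 ft³ = 8.10 acre-ft.

V ≈ 8.10 acre-ft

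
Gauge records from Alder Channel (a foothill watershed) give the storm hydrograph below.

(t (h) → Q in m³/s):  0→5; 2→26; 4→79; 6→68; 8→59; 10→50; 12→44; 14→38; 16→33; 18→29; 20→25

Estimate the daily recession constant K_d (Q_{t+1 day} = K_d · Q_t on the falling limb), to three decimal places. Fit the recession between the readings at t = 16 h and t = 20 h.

K_d ≈ 0.189

Between t = 16 h and t = 20 h the flow falls from 33 to 25 m³/s over 2×2 h = 4 h.
Per-interval ratio K = (25/33)^(1/2) = 0.8704; K_d = K^(24/2) = 0.189.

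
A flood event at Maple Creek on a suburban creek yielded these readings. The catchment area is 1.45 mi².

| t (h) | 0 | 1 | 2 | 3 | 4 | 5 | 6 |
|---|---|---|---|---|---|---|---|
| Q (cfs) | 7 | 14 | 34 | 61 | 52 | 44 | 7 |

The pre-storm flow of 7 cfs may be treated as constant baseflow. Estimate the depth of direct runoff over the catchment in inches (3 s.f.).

d ≈ 0.182 in

Direct runoff: 0.0, 7.0, 27.0, 54.0, 45.0, 37.0, 0.0 cfs; ΣQ_DR = 170.0 cfs.
V = ΣQ_DR · Δt = 170.0 × 3600 s = 6.120 × 10^5 ft³.
Over A = 1.45 mi², depth = V / A = 0.182 in.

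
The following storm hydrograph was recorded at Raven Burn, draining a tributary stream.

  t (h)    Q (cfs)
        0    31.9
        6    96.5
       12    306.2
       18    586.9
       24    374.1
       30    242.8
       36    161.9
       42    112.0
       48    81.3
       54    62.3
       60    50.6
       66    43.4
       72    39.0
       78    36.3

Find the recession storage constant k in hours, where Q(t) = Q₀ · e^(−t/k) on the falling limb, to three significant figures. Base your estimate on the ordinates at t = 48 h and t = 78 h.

k ≈ 37.2 h

On the falling limb, Q drops from 81.3 to 36.3 cfs between t = 48 h and t = 78 h (Δt = 30 h).
k = −Δt / ln(Q₂/Q₁) = −30 / ln(36.3/81.3) = 37.2 h.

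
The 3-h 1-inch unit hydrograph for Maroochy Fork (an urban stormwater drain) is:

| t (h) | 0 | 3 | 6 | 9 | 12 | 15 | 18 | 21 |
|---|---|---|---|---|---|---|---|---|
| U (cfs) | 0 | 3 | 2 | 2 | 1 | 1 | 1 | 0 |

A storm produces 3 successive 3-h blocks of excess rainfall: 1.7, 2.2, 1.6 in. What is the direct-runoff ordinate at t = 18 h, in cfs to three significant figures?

Q ≈ 5.50 cfs

By discrete convolution, Q_j = Σ (P_i / 1 in) · U_{j−i}.
At t = 18 h (j=6): Q = (1.7/1)·1 + (2.2/1)·1 + (1.6/1)·1 = 5.50 cfs.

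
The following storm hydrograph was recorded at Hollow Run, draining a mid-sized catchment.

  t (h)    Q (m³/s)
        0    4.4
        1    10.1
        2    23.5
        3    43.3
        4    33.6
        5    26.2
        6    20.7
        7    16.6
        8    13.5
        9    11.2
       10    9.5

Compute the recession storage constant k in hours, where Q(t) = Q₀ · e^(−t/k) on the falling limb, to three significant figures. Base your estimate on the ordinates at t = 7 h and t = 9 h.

On the falling limb, Q drops from 16.6 to 11.2 m³/s between t = 7 h and t = 9 h (Δt = 2 h).
k = −Δt / ln(Q₂/Q₁) = −2 / ln(11.2/16.6) = 5.08 h.

k ≈ 5.08 h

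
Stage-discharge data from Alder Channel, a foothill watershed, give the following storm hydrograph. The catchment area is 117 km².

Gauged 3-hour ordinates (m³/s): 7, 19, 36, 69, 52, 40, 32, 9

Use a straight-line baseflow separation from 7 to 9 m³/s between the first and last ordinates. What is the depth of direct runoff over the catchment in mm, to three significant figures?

Direct runoff: 0.00, 11.71, 28.43, 61.14, 43.86, 31.57, 23.29, 0.00 m³/s; ΣQ_DR = 200.0 m³/s.
V = ΣQ_DR · Δt = 200.0 × 10800 s = 2.160 × 10^6 m³.
Over A = 117 km², depth = V / A = 18.5 mm.

d ≈ 18.5 mm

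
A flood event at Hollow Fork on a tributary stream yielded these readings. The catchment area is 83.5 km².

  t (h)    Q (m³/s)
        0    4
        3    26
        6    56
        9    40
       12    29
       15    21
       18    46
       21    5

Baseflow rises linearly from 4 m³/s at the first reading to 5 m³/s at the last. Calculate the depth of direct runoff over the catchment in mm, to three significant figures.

Direct runoff: 0.00, 21.86, 51.71, 35.57, 24.43, 16.29, 41.14, 0.00 m³/s; ΣQ_DR = 191.0 m³/s.
V = ΣQ_DR · Δt = 191.0 × 10800 s = 2.063 × 10^6 m³.
Over A = 83.5 km², depth = V / A = 24.7 mm.

d ≈ 24.7 mm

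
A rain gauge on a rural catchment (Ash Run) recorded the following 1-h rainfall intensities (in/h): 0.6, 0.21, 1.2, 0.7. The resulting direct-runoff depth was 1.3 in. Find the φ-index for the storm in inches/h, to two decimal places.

φ ≈ 0.40 in/h

Only the 3 blocks with intensity above φ contribute runoff: 0.6, 1.2, 0.7 in/h.
Σ(I−φ)·Δt = d  ⇒  (0.6+1.2+0.7 − 3φ)·1 = 1.3
φ = (2.500 − 1.3/1) / 3 = 0.40 in/h.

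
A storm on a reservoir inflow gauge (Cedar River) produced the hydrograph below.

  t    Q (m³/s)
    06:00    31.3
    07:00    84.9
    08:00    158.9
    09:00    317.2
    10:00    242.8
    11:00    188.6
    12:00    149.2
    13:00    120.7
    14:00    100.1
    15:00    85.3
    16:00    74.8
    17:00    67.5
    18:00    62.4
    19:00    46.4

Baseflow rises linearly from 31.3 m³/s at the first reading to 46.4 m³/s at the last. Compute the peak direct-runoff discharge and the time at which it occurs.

Subtracting baseflow gives direct-runoff ordinates: 0.00, 52.44, 125.28, 282.42, 206.85, 151.49, 110.93, 81.27, 59.51, 43.55, 31.88, 23.42, 17.16, 0.00 m³/s.
The maximum is 282.42 m³/s, occurring at the reading for t = 09:00.

Q_p = 282.42 m³/s at t = 09:00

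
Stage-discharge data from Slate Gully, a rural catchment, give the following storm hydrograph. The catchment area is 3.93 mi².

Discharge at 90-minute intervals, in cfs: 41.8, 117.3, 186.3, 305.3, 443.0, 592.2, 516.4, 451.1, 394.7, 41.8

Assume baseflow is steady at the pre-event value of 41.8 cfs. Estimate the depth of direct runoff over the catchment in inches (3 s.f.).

Direct runoff: 0.0, 75.5, 144.5, 263.5, 401.2, 550.4, 474.6, 409.3, 352.9, 0.0 cfs; ΣQ_DR = 2672 cfs.
V = ΣQ_DR · Δt = 2672 × 5400 s = 1.443 × 10^7 ft³.
Over A = 3.93 mi², depth = V / A = 1.58 in.

d ≈ 1.58 in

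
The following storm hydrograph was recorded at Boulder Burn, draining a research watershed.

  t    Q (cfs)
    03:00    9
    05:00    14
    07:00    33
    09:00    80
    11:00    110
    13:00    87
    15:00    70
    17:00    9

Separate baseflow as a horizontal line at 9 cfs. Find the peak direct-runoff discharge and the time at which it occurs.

Subtracting baseflow gives direct-runoff ordinates: 0.0, 5.0, 24.0, 71.0, 101.0, 78.0, 61.0, 0.0 cfs.
The maximum is 101.0 cfs, occurring at the reading for t = 11:00.

Q_p = 101.0 cfs at t = 11:00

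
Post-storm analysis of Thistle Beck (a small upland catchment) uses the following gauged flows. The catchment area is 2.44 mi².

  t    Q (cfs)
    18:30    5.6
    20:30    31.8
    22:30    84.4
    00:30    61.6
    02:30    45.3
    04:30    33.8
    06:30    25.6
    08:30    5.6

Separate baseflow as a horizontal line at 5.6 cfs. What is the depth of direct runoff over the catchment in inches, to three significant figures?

Direct runoff: 0.0, 26.2, 78.8, 56.0, 39.7, 28.2, 20.0, 0.0 cfs; ΣQ_DR = 248.9 cfs.
V = ΣQ_DR · Δt = 248.9 × 7200 s = 1.792 × 10^6 ft³.
Over A = 2.44 mi², depth = V / A = 0.316 in.

d ≈ 0.316 in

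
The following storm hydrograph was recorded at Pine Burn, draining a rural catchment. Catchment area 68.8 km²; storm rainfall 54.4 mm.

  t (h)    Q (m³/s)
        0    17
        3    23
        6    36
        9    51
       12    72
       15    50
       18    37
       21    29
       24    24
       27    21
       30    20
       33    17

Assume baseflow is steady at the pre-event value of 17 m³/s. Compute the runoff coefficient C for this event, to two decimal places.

ΣQ_DR = 193.0 m³/s; V = ΣQ_DR·Δt = 2.084 × 10^6 m³.
Runoff depth d = V / A = 30.30 mm.
C = d / P = 30.30 / 54.4 = 0.56.

C ≈ 0.56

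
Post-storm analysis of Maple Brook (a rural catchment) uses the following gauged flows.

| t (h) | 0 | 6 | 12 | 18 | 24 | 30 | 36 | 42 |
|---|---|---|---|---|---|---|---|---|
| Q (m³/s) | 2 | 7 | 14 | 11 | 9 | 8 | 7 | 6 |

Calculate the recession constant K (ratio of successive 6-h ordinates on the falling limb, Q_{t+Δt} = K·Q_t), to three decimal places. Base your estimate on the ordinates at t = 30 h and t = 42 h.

Using the recession-limb readings at t = 30 h and t = 42 h: Q falls from 8 to 6 m³/s over 2 intervals.
K = (Q₂/Q₁)^(1/2) = (6/8)^(1/2) = 0.866.

K ≈ 0.866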